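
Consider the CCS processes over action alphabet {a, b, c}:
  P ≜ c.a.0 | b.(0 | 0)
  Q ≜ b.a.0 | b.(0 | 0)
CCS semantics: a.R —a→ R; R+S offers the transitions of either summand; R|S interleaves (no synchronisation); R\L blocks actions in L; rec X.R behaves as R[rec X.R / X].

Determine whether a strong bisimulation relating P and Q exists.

LTS(P): 6 reachable states
  m0 = c.a.0 | b.(0 | 0) → —b→ m1, —c→ m2
  m1 = c.a.0 | (0 | 0) → —c→ m3
  m2 = a.0 | b.(0 | 0) → —a→ m4, —b→ m3
  m3 = a.0 | (0 | 0) → —a→ m5
  m4 = 0 | b.(0 | 0) → —b→ m5
  m5 = 0 | (0 | 0) → ·
LTS(Q): 6 reachable states
  n0 = b.a.0 | b.(0 | 0) → —b→ n1, —b→ n2
  n1 = a.0 | b.(0 | 0) → —a→ n3, —b→ n4
  n2 = b.a.0 | (0 | 0) → —b→ n4
  n3 = 0 | b.(0 | 0) → —b→ n5
  n4 = a.0 | (0 | 0) → —a→ n5
  n5 = 0 | (0 | 0) → ·
Bisimilarity quotient blocks:
  B0 = {m0}
  B1 = {m2, n1}
  B2 = {m4, n3}
  B3 = {m5, n5}
  B4 = {m3, n4}
  B5 = {m1}
  B6 = {n0}
  B7 = {n2}
m0 ∈ B0, n0 ∈ B6 → different blocks

P ≁ Q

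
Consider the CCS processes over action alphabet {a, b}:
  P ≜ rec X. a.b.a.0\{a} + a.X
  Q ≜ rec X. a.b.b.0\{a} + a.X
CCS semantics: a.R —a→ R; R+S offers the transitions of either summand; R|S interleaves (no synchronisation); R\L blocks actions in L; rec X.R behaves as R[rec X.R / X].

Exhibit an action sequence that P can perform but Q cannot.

P's transition system — 4 states:
  m0 = rec X. a.b.a.0\{a} + a.X → --a--▸ m0, --a--▸ m1
  m1 = b.a.0\{a} → --b--▸ m2
  m2 = a.0\{a} → --a--▸ m3
  m3 = 0\{a} → ·
Q's transition system — 4 states:
  n0 = rec X. a.b.b.0\{a} + a.X → --a--▸ n0, --a--▸ n1
  n1 = b.b.0\{a} → --b--▸ n2
  n2 = b.0\{a} → --b--▸ n3
  n3 = 0\{a} → ·
Trace ⟨aba⟩ through P, begin at {m0}:
  [1] a ⇒ {m0, m1}
  [2] b ⇒ {m2}
  [3] a ⇒ {m3}
  P completes σ.
Trace ⟨aba⟩ through Q, begin at {n0}:
  [1] a ⇒ {n0, n1}
  [2] b ⇒ {n2}
  [3] a ⇒ ∅  — Q cannot continue

aba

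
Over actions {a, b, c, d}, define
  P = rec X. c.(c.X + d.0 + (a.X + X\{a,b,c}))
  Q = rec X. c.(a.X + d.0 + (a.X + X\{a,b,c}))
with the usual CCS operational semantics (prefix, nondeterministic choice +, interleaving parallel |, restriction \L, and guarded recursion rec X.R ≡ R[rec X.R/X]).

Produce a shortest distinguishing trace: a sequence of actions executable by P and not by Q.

cc

P's transition system — 3 states:
  p0 = rec X. c.(c.X + d.0 + (a.X + X\{a,b,c})) | --c--▸ p1
  p1 = c.(rec X. c.(c.X + d.0 + (a.X + X\{a,b,c}))) + d.0 + (a.(rec X. c.(c.X + d.0 + (a.X + X\{a,b,c}))) + (rec X. c.(c.X + d.0 + (a.X + X\{a,b,c})))\{a,b,c}) | --a--▸ p0, --c--▸ p0, --d--▸ p2
  p2 = 0 | (no moves)
Q's transition system — 3 states:
  q0 = rec X. c.(a.X + d.0 + (a.X + X\{a,b,c})) | --c--▸ q1
  q1 = a.(rec X. c.(a.X + d.0 + (a.X + X\{a,b,c}))) + d.0 + (a.(rec X. c.(a.X + d.0 + (a.X + X\{a,b,c}))) + (rec X. c.(a.X + d.0 + (a.X + X\{a,b,c})))\{a,b,c}) | --a--▸ q0, --d--▸ q2
  q2 = 0 | (no moves)
Executing cc from P (initial set {p0}):
  step 1 (c): {p1}
  step 2 (c): {p0}
  ✓ P
Executing cc from Q (initial set {q0}):
  step 1 (c): {q1}
  step 2 (c): ∅ (Q stuck)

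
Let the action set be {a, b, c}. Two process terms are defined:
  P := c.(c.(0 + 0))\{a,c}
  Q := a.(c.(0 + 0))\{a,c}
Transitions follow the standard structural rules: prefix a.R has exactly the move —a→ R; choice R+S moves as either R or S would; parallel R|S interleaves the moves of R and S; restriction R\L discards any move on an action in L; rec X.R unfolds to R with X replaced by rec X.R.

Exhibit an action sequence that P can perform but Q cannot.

c

Reachable graph of P (2 states):
  p0 = c.(c.(0 + 0))\{a,c} has moves =c=> p1
  p1 = (c.(0 + 0))\{a,c} has moves deadlocked
Reachable graph of Q (2 states):
  q0 = a.(c.(0 + 0))\{a,c} has moves =a=> q1
  q1 = (c.(0 + 0))\{a,c} has moves deadlocked
Executing c from P (initial set {p0}):
  [1] c ⇒ {p1}
  ✓ P
Executing c from Q (initial set {q0}):
  [1] c ⇒ no successor for Q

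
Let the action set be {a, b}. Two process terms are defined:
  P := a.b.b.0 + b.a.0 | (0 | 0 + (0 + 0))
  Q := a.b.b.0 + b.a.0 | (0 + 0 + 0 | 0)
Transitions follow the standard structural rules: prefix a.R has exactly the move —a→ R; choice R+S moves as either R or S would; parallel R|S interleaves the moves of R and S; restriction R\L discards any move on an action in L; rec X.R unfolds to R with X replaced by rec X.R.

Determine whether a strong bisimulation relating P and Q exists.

P's transition system — 6 states:
  u0 = a.b.b.0 + b.a.0 | (0 | 0 + (0 + 0)) → ··a··> u1, ··b··> u2
  u1 = b.b.0 → ··b··> u3
  u2 = a.0 | (0 | 0 + (0 + 0)) → ··a··> u4
  u3 = b.0 → ··b··> u5
  u4 = 0 | (0 | 0 + (0 + 0)) → deadlocked
  u5 = 0 → deadlocked
Q's transition system — 6 states:
  v0 = a.b.b.0 + b.a.0 | (0 + 0 + 0 | 0) → ··a··> v1, ··b··> v2
  v1 = b.b.0 → ··b··> v3
  v2 = a.0 | (0 + 0 + 0 | 0) → ··a··> v4
  v3 = b.0 → ··b··> v5
  v4 = 0 | (0 + 0 + 0 | 0) → deadlocked
  v5 = 0 → deadlocked
Partition-refinement fixed point:
  B0 = {u0, v0}
  B1 = {u2, v2}
  B2 = {u4, u5, v4, v5}
  B3 = {u1, v1}
  B4 = {u3, v3}
u0 ∈ B0, v0 ∈ B0 → same block

YES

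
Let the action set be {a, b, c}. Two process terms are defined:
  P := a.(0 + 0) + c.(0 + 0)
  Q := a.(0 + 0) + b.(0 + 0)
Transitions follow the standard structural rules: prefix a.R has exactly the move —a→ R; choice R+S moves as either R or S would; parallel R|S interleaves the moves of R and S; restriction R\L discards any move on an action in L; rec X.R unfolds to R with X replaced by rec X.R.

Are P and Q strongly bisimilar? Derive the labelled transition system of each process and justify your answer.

NO

LTS(P): 2 reachable states
  m0 = a.(0 + 0) + c.(0 + 0) → --a--▸ m1, --c--▸ m1
  m1 = 0 + 0 → stopped
LTS(Q): 2 reachable states
  n0 = a.(0 + 0) + b.(0 + 0) → --a--▸ n1, --b--▸ n1
  n1 = 0 + 0 → stopped
Partition-refinement fixed point:
  B0 = {m0}
  B1 = {m1, n1}
  B2 = {n0}
m0 ∈ B0, n0 ∈ B2 → different blocks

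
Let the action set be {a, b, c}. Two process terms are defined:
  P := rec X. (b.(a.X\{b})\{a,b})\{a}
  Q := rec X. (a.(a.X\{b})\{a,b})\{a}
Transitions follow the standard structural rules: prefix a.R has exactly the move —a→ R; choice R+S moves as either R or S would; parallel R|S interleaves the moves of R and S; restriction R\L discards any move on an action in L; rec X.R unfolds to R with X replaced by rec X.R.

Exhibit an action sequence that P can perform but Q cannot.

b

LTS(P): 2 reachable states
  m0 = rec X. (b.(a.X\{b})\{a,b})\{a} ⊢ ··b··> m1
  m1 = (a.(rec X. (b.(a.X\{b})\{a,b})\{a})\{b})\{a,b}\{a} ⊢ (no moves)
LTS(Q): 1 reachable states
  n0 = rec X. (a.(a.X\{b})\{a,b})\{a} ⊢ (no moves)
Trace ⟨b⟩ through P, begin at {m0}:
  [1] b ⇒ {m1}
  — P admits the full trace.
Trace ⟨b⟩ through Q, begin at {n0}:
  [1] b ⇒ ∅  — Q cannot continue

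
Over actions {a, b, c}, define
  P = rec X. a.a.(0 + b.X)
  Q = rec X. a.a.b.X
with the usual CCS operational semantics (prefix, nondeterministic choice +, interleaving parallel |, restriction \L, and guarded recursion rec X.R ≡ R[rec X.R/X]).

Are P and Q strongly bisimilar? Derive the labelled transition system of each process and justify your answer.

P ~ Q

Reachable graph of P (3 states):
  p0 = rec X. a.a.(0 + b.X) ⊢ ··a··> p1
  p1 = a.(0 + b.(rec X. a.a.(0 + b.X))) ⊢ ··a··> p2
  p2 = 0 + b.(rec X. a.a.(0 + b.X)) ⊢ ··b··> p0
Reachable graph of Q (3 states):
  q0 = rec X. a.a.b.X ⊢ ··a··> q1
  q1 = a.b.(rec X. a.a.b.X) ⊢ ··a··> q2
  q2 = b.(rec X. a.a.b.X) ⊢ ··b··> q0
Coarsest stable partition (strong bisimilarity classes):
  B0 = {p0, q0}
  B1 = {p1, q1}
  B2 = {p2, q2}
p0 ∈ B0, q0 ∈ B0 → same block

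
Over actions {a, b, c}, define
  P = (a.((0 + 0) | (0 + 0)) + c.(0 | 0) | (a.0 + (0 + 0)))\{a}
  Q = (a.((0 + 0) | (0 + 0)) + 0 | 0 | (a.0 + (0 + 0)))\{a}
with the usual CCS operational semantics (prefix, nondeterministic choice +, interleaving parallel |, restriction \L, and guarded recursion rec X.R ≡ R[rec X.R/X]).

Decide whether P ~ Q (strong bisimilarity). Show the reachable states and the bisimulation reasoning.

not bisimilar

Reachable graph of P (2 states):
  m0 = (a.((0 + 0) | (0 + 0)) + c.(0 | 0) | (a.0 + (0 + 0)))\{a} :: -c-> m1
  m1 = (0 | 0 | (a.0 + (0 + 0)))\{a} :: deadlocked
Reachable graph of Q (1 states):
  n0 = (a.((0 + 0) | (0 + 0)) + 0 | 0 | (a.0 + (0 + 0)))\{a} :: deadlocked
Partition-refinement fixed point:
  B0 = {m0}
  B1 = {m1, n0}
m0 ∈ B0, n0 ∈ B1 → different blocks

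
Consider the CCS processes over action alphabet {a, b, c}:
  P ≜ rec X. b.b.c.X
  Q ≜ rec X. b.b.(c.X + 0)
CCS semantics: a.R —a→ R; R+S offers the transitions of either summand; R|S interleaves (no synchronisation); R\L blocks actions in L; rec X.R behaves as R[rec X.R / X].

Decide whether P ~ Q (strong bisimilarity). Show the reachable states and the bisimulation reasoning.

P's transition system — 3 states:
  p0 = rec X. b.b.c.X | =b=> p1
  p1 = b.c.(rec X. b.b.c.X) | =b=> p2
  p2 = c.(rec X. b.b.c.X) | =c=> p0
Q's transition system — 3 states:
  q0 = rec X. b.b.(c.X + 0) | =b=> q1
  q1 = b.(c.(rec X. b.b.(c.X + 0)) + 0) | =b=> q2
  q2 = c.(rec X. b.b.(c.X + 0)) + 0 | =c=> q0
Bisimilarity quotient blocks:
  B0 = {p0, q0}
  B1 = {p1, q1}
  B2 = {p2, q2}
p0 ∈ B0, q0 ∈ B0 → same block

P ~ Q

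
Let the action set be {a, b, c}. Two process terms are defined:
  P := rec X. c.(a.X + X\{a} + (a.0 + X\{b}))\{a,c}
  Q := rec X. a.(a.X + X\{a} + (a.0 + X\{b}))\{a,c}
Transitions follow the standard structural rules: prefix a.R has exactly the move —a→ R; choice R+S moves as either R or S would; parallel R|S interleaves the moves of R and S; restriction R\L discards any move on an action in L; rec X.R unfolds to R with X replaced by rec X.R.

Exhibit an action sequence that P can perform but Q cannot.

LTS(P): 2 reachable states
  m0 = rec X. c.(a.X + X\{a} + (a.0 + X\{b}))\{a,c} → —c→ m1
  m1 = (a.(rec X. c.(a.X + X\{a} + (a.0 + X\{b}))\{a,c}) + (rec X. c.(a.X + X\{a} + (a.0 + X\{b}))\{a,c})\{a} + (a.0 + (rec X. c.(a.X + X\{a} + (a.0 + X\{b}))\{a,c})\{b}))\{a,c} → stopped
LTS(Q): 2 reachable states
  n0 = rec X. a.(a.X + X\{a} + (a.0 + X\{b}))\{a,c} → —a→ n1
  n1 = (a.(rec X. a.(a.X + X\{a} + (a.0 + X\{b}))\{a,c}) + (rec X. a.(a.X + X\{a} + (a.0 + X\{b}))\{a,c})\{a} + (a.0 + (rec X. a.(a.X + X\{a} + (a.0 + X\{b}))\{a,c})\{b}))\{a,c} → stopped
Trace ⟨c⟩ through P, begin at {m0}:
  [1] c ⇒ {m1}
  ✓ P
Trace ⟨c⟩ through Q, begin at {n0}:
  [1] c ⇒ no successor for Q

c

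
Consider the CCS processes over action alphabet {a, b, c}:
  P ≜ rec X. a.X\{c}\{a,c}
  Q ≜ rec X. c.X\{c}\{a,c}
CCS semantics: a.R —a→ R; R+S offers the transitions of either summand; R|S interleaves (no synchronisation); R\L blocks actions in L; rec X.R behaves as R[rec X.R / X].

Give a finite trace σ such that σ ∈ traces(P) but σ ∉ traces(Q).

a

P's transition system — 2 states:
  s0 = rec X. a.X\{c}\{a,c} :: -a-> s1
  s1 = (rec X. a.X\{c}\{a,c})\{c}\{a,c} :: ∅
Q's transition system — 2 states:
  t0 = rec X. c.X\{c}\{a,c} :: -c-> t1
  t1 = (rec X. c.X\{c}\{a,c})\{c}\{a,c} :: ∅
Trace ⟨a⟩ through P, begin at {s0}:
  step 1 (a): {s1}
  P completes σ.
Trace ⟨a⟩ through Q, begin at {t0}:
  step 1 (a): no successor for Q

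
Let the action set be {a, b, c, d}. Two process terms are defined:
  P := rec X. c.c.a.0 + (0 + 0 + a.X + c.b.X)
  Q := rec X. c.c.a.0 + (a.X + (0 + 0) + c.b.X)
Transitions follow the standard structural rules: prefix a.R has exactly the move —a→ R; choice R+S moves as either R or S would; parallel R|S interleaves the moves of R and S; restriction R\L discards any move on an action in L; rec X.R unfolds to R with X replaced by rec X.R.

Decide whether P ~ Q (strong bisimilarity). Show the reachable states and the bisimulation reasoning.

YES

LTS(P): 5 reachable states
  p0 = rec X. c.c.a.0 + (0 + 0 + a.X + c.b.X) | -a-> p0, -c-> p1, -c-> p2
  p1 = b.(rec X. c.c.a.0 + (0 + 0 + a.X + c.b.X)) | -b-> p0
  p2 = c.a.0 | -c-> p3
  p3 = a.0 | -a-> p4
  p4 = 0 | (no moves)
LTS(Q): 5 reachable states
  q0 = rec X. c.c.a.0 + (a.X + (0 + 0) + c.b.X) | -a-> q0, -c-> q1, -c-> q2
  q1 = b.(rec X. c.c.a.0 + (a.X + (0 + 0) + c.b.X)) | -b-> q0
  q2 = c.a.0 | -c-> q3
  q3 = a.0 | -a-> q4
  q4 = 0 | (no moves)
Bisimilarity quotient blocks:
  B0 = {p0, q0}
  B1 = {p1, q1}
  B2 = {p2, q2}
  B3 = {p3, q3}
  B4 = {p4, q4}
p0 ∈ B0, q0 ∈ B0 → same block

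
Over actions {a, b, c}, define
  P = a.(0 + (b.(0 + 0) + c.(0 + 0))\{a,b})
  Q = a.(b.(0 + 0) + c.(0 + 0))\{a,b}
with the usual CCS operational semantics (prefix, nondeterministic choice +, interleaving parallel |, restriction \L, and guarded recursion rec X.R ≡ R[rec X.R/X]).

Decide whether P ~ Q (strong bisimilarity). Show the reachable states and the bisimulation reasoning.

P ~ Q

LTS(P): 3 reachable states
  m0 = a.(0 + (b.(0 + 0) + c.(0 + 0))\{a,b}) has moves ··a··> m1
  m1 = 0 + (b.(0 + 0) + c.(0 + 0))\{a,b} has moves ··c··> m2
  m2 = (0 + 0)\{a,b} has moves ∅
LTS(Q): 3 reachable states
  n0 = a.(b.(0 + 0) + c.(0 + 0))\{a,b} has moves ··a··> n1
  n1 = (b.(0 + 0) + c.(0 + 0))\{a,b} has moves ··c··> n2
  n2 = (0 + 0)\{a,b} has moves ∅
Coarsest stable partition (strong bisimilarity classes):
  B0 = {m0, n0}
  B1 = {m1, n1}
  B2 = {m2, n2}
m0 ∈ B0, n0 ∈ B0 → same block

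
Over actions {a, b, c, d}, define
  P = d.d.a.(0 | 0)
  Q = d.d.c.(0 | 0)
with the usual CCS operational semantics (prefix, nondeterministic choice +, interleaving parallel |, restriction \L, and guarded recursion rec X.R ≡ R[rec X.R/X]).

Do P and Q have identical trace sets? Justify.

trace-distinct — witness ⟨dda⟩

P's transition system — 4 states:
  s0 = d.d.a.(0 | 0) ⊢ ··d··> s1
  s1 = d.a.(0 | 0) ⊢ ··d··> s2
  s2 = a.(0 | 0) ⊢ ··a··> s3
  s3 = 0 | 0 ⊢ stopped
Q's transition system — 4 states:
  t0 = d.d.c.(0 | 0) ⊢ ··d··> t1
  t1 = d.c.(0 | 0) ⊢ ··d··> t2
  t2 = c.(0 | 0) ⊢ ··c··> t3
  t3 = 0 | 0 ⊢ stopped
Trace ⟨dda⟩ through P, begin at {s0}:
  after d @ step 1: {s1}
  after d @ step 2: {s2}
  after a @ step 3: {s3}
  P completes σ.
Trace ⟨dda⟩ through Q, begin at {t0}:
  after d @ step 1: {t1}
  after d @ step 2: {t2}
  after a @ step 3: no successor for Q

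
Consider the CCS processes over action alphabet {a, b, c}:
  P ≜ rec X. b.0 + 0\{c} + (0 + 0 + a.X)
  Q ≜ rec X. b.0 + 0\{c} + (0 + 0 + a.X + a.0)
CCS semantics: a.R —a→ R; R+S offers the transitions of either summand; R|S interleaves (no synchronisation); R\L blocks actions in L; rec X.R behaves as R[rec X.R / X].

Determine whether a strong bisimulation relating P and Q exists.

NO

P's transition system — 2 states:
  u0 = rec X. b.0 + 0\{c} + (0 + 0 + a.X) ⊢ =a=> u0, =b=> u1
  u1 = 0 ⊢ ∅
Q's transition system — 2 states:
  v0 = rec X. b.0 + 0\{c} + (0 + 0 + a.X + a.0) ⊢ =a=> v0, =a=> v1, =b=> v1
  v1 = 0 ⊢ ∅
Partition-refinement fixed point:
  B0 = {u0}
  B1 = {u1, v1}
  B2 = {v0}
u0 ∈ B0, v0 ∈ B2 → different blocks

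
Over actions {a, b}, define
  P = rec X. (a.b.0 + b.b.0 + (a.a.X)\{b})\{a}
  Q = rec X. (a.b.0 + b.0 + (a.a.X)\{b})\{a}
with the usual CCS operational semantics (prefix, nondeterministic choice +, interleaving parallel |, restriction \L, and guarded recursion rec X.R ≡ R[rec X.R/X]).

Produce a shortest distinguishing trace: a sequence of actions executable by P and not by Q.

bb

LTS(P): 3 reachable states
  m0 = rec X. (a.b.0 + b.b.0 + (a.a.X)\{b})\{a} | -b-> m1
  m1 = (b.0)\{a} | -b-> m2
  m2 = 0\{a} | ·
LTS(Q): 2 reachable states
  n0 = rec X. (a.b.0 + b.0 + (a.a.X)\{b})\{a} | -b-> n1
  n1 = 0\{a} | ·
Trace ⟨bb⟩ through P, begin at {m0}:
  [1] b ⇒ {m1}
  [2] b ⇒ {m2}
  P completes σ.
Trace ⟨bb⟩ through Q, begin at {n0}:
  [1] b ⇒ {n1}
  [2] b ⇒ no successor for Q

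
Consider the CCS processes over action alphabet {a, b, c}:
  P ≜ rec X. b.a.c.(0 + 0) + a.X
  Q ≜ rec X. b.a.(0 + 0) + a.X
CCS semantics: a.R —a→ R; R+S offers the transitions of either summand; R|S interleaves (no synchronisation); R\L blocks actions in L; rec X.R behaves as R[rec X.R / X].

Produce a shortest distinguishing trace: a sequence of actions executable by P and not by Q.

bac

LTS(P): 4 reachable states
  u0 = rec X. b.a.c.(0 + 0) + a.X has moves —a→ u0, —b→ u1
  u1 = a.c.(0 + 0) has moves —a→ u2
  u2 = c.(0 + 0) has moves —c→ u3
  u3 = 0 + 0 has moves ·
LTS(Q): 3 reachable states
  v0 = rec X. b.a.(0 + 0) + a.X has moves —a→ v0, —b→ v1
  v1 = a.(0 + 0) has moves —a→ v2
  v2 = 0 + 0 has moves ·
Executing bac from P (initial set {u0}):
  [1] b ⇒ {u1}
  [2] a ⇒ {u2}
  [3] c ⇒ {u3}
  ✓ P
Executing bac from Q (initial set {v0}):
  [1] b ⇒ {v1}
  [2] a ⇒ {v2}
  [3] c ⇒ no successor for Q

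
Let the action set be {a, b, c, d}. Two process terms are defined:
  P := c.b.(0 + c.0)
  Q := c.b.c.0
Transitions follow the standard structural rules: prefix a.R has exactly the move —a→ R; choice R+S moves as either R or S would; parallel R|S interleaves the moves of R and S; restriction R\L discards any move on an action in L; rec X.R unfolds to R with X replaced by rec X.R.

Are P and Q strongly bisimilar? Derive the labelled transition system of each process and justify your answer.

LTS(P): 4 reachable states
  p0 = c.b.(0 + c.0) | ··c··> p1
  p1 = b.(0 + c.0) | ··b··> p2
  p2 = 0 + c.0 | ··c··> p3
  p3 = 0 | stopped
LTS(Q): 4 reachable states
  q0 = c.b.c.0 | ··c··> q1
  q1 = b.c.0 | ··b··> q2
  q2 = c.0 | ··c··> q3
  q3 = 0 | stopped
Coarsest stable partition (strong bisimilarity classes):
  B0 = {p0, q0}
  B1 = {p1, q1}
  B2 = {p2, q2}
  B3 = {p3, q3}
p0 ∈ B0, q0 ∈ B0 → same block

P ~ Q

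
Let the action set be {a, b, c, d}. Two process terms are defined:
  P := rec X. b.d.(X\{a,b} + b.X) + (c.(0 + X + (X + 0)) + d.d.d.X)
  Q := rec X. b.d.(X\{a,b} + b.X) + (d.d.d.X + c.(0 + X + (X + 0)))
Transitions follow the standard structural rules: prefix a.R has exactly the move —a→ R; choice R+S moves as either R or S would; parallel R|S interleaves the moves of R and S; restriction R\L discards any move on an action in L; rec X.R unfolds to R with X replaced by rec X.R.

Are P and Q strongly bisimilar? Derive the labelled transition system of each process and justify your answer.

P ~ Q

LTS(P): 10 reachable states
  s0 = rec X. b.d.(X\{a,b} + b.X) + (c.(0 + X + (X + 0)) + d.d.d.X) | =b=> s1, =c=> s2, =d=> s3
  s1 = d.((rec X. b.d.(X\{a,b} + b.X) + (c.(0 + X + (X + 0)) + d.d.d.X))\{a,b} + b.(rec X. b.d.(X\{a,b} + b.X) + (c.(0 + X + (X + 0)) + d.d.d.X))) | =d=> s4
  s2 = 0 + (rec X. b.d.(X\{a,b} + b.X) + (c.(0 + X + (X + 0)) + d.d.d.X)) + ((rec X. b.d.(X\{a,b} + b.X) + (c.(0 + X + (X + 0)) + d.d.d.X)) + 0) | =b=> s1, =c=> s2, =d=> s3
  s3 = d.d.(rec X. b.d.(X\{a,b} + b.X) + (c.(0 + X + (X + 0)) + d.d.d.X)) | =d=> s5
  s4 = (rec X. b.d.(X\{a,b} + b.X) + (c.(0 + X + (X + 0)) + d.d.d.X))\{a,b} + b.(rec X. b.d.(X\{a,b} + b.X) + (c.(0 + X + (X + 0)) + d.d.d.X)) | =b=> s0, =c=> s6, =d=> s7
  s5 = d.(rec X. b.d.(X\{a,b} + b.X) + (c.(0 + X + (X + 0)) + d.d.d.X)) | =d=> s0
  s6 = (0 + (rec X. b.d.(X\{a,b} + b.X) + (c.(0 + X + (X + 0)) + d.d.d.X)) + ((rec X. b.d.(X\{a,b} + b.X) + (c.(0 + X + (X + 0)) + d.d.d.X)) + 0))\{a,b} | =c=> s6, =d=> s7
  s7 = (d.d.(rec X. b.d.(X\{a,b} + b.X) + (c.(0 + X + (X + 0)) + d.d.d.X)))\{a,b} | =d=> s8
  s8 = (d.(rec X. b.d.(X\{a,b} + b.X) + (c.(0 + X + (X + 0)) + d.d.d.X)))\{a,b} | =d=> s9
  s9 = (rec X. b.d.(X\{a,b} + b.X) + (c.(0 + X + (X + 0)) + d.d.d.X))\{a,b} | =c=> s6, =d=> s7
LTS(Q): 10 reachable states
  t0 = rec X. b.d.(X\{a,b} + b.X) + (d.d.d.X + c.(0 + X + (X + 0))) | =b=> t1, =c=> t2, =d=> t3
  t1 = d.((rec X. b.d.(X\{a,b} + b.X) + (d.d.d.X + c.(0 + X + (X + 0))))\{a,b} + b.(rec X. b.d.(X\{a,b} + b.X) + (d.d.d.X + c.(0 + X + (X + 0))))) | =d=> t4
  t2 = 0 + (rec X. b.d.(X\{a,b} + b.X) + (d.d.d.X + c.(0 + X + (X + 0)))) + ((rec X. b.d.(X\{a,b} + b.X) + (d.d.d.X + c.(0 + X + (X + 0)))) + 0) | =b=> t1, =c=> t2, =d=> t3
  t3 = d.d.(rec X. b.d.(X\{a,b} + b.X) + (d.d.d.X + c.(0 + X + (X + 0)))) | =d=> t5
  t4 = (rec X. b.d.(X\{a,b} + b.X) + (d.d.d.X + c.(0 + X + (X + 0))))\{a,b} + b.(rec X. b.d.(X\{a,b} + b.X) + (d.d.d.X + c.(0 + X + (X + 0)))) | =b=> t0, =c=> t6, =d=> t7
  t5 = d.(rec X. b.d.(X\{a,b} + b.X) + (d.d.d.X + c.(0 + X + (X + 0)))) | =d=> t0
  t6 = (0 + (rec X. b.d.(X\{a,b} + b.X) + (d.d.d.X + c.(0 + X + (X + 0)))) + ((rec X. b.d.(X\{a,b} + b.X) + (d.d.d.X + c.(0 + X + (X + 0)))) + 0))\{a,b} | =c=> t6, =d=> t7
  t7 = (d.d.(rec X. b.d.(X\{a,b} + b.X) + (d.d.d.X + c.(0 + X + (X + 0)))))\{a,b} | =d=> t8
  t8 = (d.(rec X. b.d.(X\{a,b} + b.X) + (d.d.d.X + c.(0 + X + (X + 0)))))\{a,b} | =d=> t9
  t9 = (rec X. b.d.(X\{a,b} + b.X) + (d.d.d.X + c.(0 + X + (X + 0))))\{a,b} | =c=> t6, =d=> t7
Bisimilarity quotient blocks:
  B0 = {s0, s2, t0, t2}
  B1 = {s1, t1}
  B2 = {s4, t4}
  B3 = {s7, t7}
  B4 = {s8, t8}
  B5 = {s6, s9, t6, t9}
  B6 = {s3, t3}
  B7 = {s5, t5}
s0 ∈ B0, t0 ∈ B0 → same block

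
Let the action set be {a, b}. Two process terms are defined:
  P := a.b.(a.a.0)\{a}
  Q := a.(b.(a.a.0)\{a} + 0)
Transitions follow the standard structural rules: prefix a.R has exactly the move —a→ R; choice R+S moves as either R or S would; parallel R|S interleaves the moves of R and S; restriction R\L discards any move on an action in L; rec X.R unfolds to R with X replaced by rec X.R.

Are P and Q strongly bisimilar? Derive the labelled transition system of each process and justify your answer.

YES

Reachable graph of P (3 states):
  u0 = a.b.(a.a.0)\{a} | -a-> u1
  u1 = b.(a.a.0)\{a} | -b-> u2
  u2 = (a.a.0)\{a} | stopped
Reachable graph of Q (3 states):
  v0 = a.(b.(a.a.0)\{a} + 0) | -a-> v1
  v1 = b.(a.a.0)\{a} + 0 | -b-> v2
  v2 = (a.a.0)\{a} | stopped
Coarsest stable partition (strong bisimilarity classes):
  B0 = {u0, v0}
  B1 = {u1, v1}
  B2 = {u2, v2}
u0 ∈ B0, v0 ∈ B0 → same block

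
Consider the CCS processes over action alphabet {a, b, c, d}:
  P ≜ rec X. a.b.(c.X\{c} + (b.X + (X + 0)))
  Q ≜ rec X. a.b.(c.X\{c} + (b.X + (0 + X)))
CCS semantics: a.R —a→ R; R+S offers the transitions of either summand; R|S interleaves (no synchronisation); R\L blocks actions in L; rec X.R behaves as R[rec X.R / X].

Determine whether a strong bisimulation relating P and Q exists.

Reachable graph of P (6 states):
  s0 = rec X. a.b.(c.X\{c} + (b.X + (X + 0))) | --a--▸ s1
  s1 = b.(c.(rec X. a.b.(c.X\{c} + (b.X + (X + 0))))\{c} + (b.(rec X. a.b.(c.X\{c} + (b.X + (X + 0)))) + ((rec X. a.b.(c.X\{c} + (b.X + (X + 0)))) + 0))) | --b--▸ s2
  s2 = c.(rec X. a.b.(c.X\{c} + (b.X + (X + 0))))\{c} + (b.(rec X. a.b.(c.X\{c} + (b.X + (X + 0)))) + ((rec X. a.b.(c.X\{c} + (b.X + (X + 0)))) + 0)) | --a--▸ s1, --b--▸ s0, --c--▸ s3
  s3 = (rec X. a.b.(c.X\{c} + (b.X + (X + 0))))\{c} | --a--▸ s4
  s4 = (b.(c.(rec X. a.b.(c.X\{c} + (b.X + (X + 0))))\{c} + (b.(rec X. a.b.(c.X\{c} + (b.X + (X + 0)))) + ((rec X. a.b.(c.X\{c} + (b.X + (X + 0)))) + 0))))\{c} | --b--▸ s5
  s5 = (c.(rec X. a.b.(c.X\{c} + (b.X + (X + 0))))\{c} + (b.(rec X. a.b.(c.X\{c} + (b.X + (X + 0)))) + ((rec X. a.b.(c.X\{c} + (b.X + (X + 0)))) + 0)))\{c} | --a--▸ s4, --b--▸ s3
Reachable graph of Q (6 states):
  t0 = rec X. a.b.(c.X\{c} + (b.X + (0 + X))) | --a--▸ t1
  t1 = b.(c.(rec X. a.b.(c.X\{c} + (b.X + (0 + X))))\{c} + (b.(rec X. a.b.(c.X\{c} + (b.X + (0 + X)))) + (0 + (rec X. a.b.(c.X\{c} + (b.X + (0 + X))))))) | --b--▸ t2
  t2 = c.(rec X. a.b.(c.X\{c} + (b.X + (0 + X))))\{c} + (b.(rec X. a.b.(c.X\{c} + (b.X + (0 + X)))) + (0 + (rec X. a.b.(c.X\{c} + (b.X + (0 + X)))))) | --a--▸ t1, --b--▸ t0, --c--▸ t3
  t3 = (rec X. a.b.(c.X\{c} + (b.X + (0 + X))))\{c} | --a--▸ t4
  t4 = (b.(c.(rec X. a.b.(c.X\{c} + (b.X + (0 + X))))\{c} + (b.(rec X. a.b.(c.X\{c} + (b.X + (0 + X)))) + (0 + (rec X. a.b.(c.X\{c} + (b.X + (0 + X))))))))\{c} | --b--▸ t5
  t5 = (c.(rec X. a.b.(c.X\{c} + (b.X + (0 + X))))\{c} + (b.(rec X. a.b.(c.X\{c} + (b.X + (0 + X)))) + (0 + (rec X. a.b.(c.X\{c} + (b.X + (0 + X)))))))\{c} | --a--▸ t4, --b--▸ t3
Partition-refinement fixed point:
  B0 = {s0, t0}
  B1 = {s1, t1}
  B2 = {s2, t2}
  B3 = {s3, t3}
  B4 = {s4, t4}
  B5 = {s5, t5}
s0 ∈ B0, t0 ∈ B0 → same block

bisimilar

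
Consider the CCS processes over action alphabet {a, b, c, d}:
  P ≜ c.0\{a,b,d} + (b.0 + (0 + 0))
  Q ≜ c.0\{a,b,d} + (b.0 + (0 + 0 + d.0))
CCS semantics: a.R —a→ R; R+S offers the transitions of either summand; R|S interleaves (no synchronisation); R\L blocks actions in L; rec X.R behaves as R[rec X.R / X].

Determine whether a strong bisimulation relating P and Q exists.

NO

Reachable graph of P (3 states):
  p0 = c.0\{a,b,d} + (b.0 + (0 + 0)) → -b-> p1, -c-> p2
  p1 = 0 → deadlocked
  p2 = 0\{a,b,d} → deadlocked
Reachable graph of Q (3 states):
  q0 = c.0\{a,b,d} + (b.0 + (0 + 0 + d.0)) → -b-> q1, -c-> q2, -d-> q1
  q1 = 0 → deadlocked
  q2 = 0\{a,b,d} → deadlocked
Partition-refinement fixed point:
  B0 = {p0}
  B1 = {p1, p2, q1, q2}
  B2 = {q0}
p0 ∈ B0, q0 ∈ B2 → different blocks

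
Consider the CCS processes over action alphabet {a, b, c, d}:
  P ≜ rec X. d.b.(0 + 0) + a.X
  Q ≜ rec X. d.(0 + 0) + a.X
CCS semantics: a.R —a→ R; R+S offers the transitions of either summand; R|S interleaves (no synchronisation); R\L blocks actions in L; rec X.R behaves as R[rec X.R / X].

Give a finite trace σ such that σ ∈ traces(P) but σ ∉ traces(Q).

db

LTS(P): 3 reachable states
  u0 = rec X. d.b.(0 + 0) + a.X → =a=> u0, =d=> u1
  u1 = b.(0 + 0) → =b=> u2
  u2 = 0 + 0 → (no moves)
LTS(Q): 2 reachable states
  v0 = rec X. d.(0 + 0) + a.X → =a=> v0, =d=> v1
  v1 = 0 + 0 → (no moves)
Trace ⟨db⟩ through P, begin at {u0}:
  step 1 (d): {u1}
  step 2 (b): {u2}
  P completes σ.
Trace ⟨db⟩ through Q, begin at {v0}:
  step 1 (d): {v1}
  step 2 (b): ∅  — Q cannot continue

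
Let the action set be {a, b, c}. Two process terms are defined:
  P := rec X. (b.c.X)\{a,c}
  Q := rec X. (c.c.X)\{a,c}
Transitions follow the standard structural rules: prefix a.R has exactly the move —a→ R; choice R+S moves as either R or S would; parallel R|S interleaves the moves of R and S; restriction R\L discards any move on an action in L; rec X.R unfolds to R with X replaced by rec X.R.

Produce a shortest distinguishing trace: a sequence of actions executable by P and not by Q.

b

P's transition system — 2 states:
  p0 = rec X. (b.c.X)\{a,c} has moves --b--▸ p1
  p1 = (c.(rec X. (b.c.X)\{a,c}))\{a,c} has moves ·
Q's transition system — 1 states:
  q0 = rec X. (c.c.X)\{a,c} has moves ·
Trace ⟨b⟩ through P, begin at {p0}:
  after b @ step 1: {p1}
  P completes σ.
Trace ⟨b⟩ through Q, begin at {q0}:
  after b @ step 1: ∅  — Q cannot continue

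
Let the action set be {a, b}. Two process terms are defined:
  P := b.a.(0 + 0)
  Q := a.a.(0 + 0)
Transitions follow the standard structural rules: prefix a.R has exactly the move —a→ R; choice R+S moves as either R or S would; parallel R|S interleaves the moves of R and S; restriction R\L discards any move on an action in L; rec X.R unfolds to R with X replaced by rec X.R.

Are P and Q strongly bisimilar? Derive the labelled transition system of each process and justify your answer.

NO

LTS(P): 3 reachable states
  m0 = b.a.(0 + 0) | ··b··> m1
  m1 = a.(0 + 0) | ··a··> m2
  m2 = 0 + 0 | ∅
LTS(Q): 3 reachable states
  n0 = a.a.(0 + 0) | ··a··> n1
  n1 = a.(0 + 0) | ··a··> n2
  n2 = 0 + 0 | ∅
Partition-refinement fixed point:
  B0 = {m0}
  B1 = {m1, n1}
  B2 = {m2, n2}
  B3 = {n0}
m0 ∈ B0, n0 ∈ B3 → different blocks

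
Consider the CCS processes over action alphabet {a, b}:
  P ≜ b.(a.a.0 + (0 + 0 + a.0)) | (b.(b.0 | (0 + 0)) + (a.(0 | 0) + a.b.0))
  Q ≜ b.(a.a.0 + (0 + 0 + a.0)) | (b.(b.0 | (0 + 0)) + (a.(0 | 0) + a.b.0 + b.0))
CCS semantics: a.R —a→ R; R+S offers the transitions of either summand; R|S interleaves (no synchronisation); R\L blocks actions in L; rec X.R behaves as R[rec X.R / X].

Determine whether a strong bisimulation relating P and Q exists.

Reachable graph of P (24 states):
  m0 = b.(a.a.0 + (0 + 0 + a.0)) | (b.(b.0 | (0 + 0)) + (a.(0 | 0) + a.b.0)) ⊢ --a--▸ m1, --a--▸ m2, --b--▸ m3, --b--▸ m4
  m1 = b.(a.a.0 + (0 + 0 + a.0)) | (0 | 0) ⊢ --b--▸ m5
  m2 = b.(a.a.0 + (0 + 0 + a.0)) | b.0 ⊢ --b--▸ m6, --b--▸ m7
  m3 = (a.a.0 + (0 + 0 + a.0)) | (b.(b.0 | (0 + 0)) + (a.(0 | 0) + a.b.0)) ⊢ --a--▸ m5, --a--▸ m6, --a--▸ m8, --a--▸ m9, --b--▸ m10
  m4 = b.(a.a.0 + (0 + 0 + a.0)) | (b.0 | (0 + 0)) ⊢ --b--▸ m10, --b--▸ m11
  m5 = (a.a.0 + (0 + 0 + a.0)) | (0 | 0) ⊢ --a--▸ m12, --a--▸ m13
  m6 = (a.a.0 + (0 + 0 + a.0)) | b.0 ⊢ --a--▸ m14, --a--▸ m15, --b--▸ m16
  m7 = b.(a.a.0 + (0 + 0 + a.0)) | 0 ⊢ --b--▸ m16
  m8 = 0 | (b.(b.0 | (0 + 0)) + (a.(0 | 0) + a.b.0)) ⊢ --a--▸ m12, --a--▸ m14, --b--▸ m17
  m9 = a.0 | (b.(b.0 | (0 + 0)) + (a.(0 | 0) + a.b.0)) ⊢ --a--▸ m13, --a--▸ m15, --a--▸ m8, --b--▸ m18
  m10 = (a.a.0 + (0 + 0 + a.0)) | (b.0 | (0 + 0)) ⊢ --a--▸ m17, --a--▸ m18, --b--▸ m19
  m11 = b.(a.a.0 + (0 + 0 + a.0)) | (0 | (0 + 0)) ⊢ --b--▸ m19
  m12 = 0 | (0 | 0) ⊢ deadlocked
  m13 = a.0 | (0 | 0) ⊢ --a--▸ m12
  m14 = 0 | b.0 ⊢ --b--▸ m20
  m15 = a.0 | b.0 ⊢ --a--▸ m14, --b--▸ m21
  m16 = (a.a.0 + (0 + 0 + a.0)) | 0 ⊢ --a--▸ m20, --a--▸ m21
  m17 = 0 | (b.0 | (0 + 0)) ⊢ --b--▸ m22
  m18 = a.0 | (b.0 | (0 + 0)) ⊢ --a--▸ m17, --b--▸ m23
  m19 = (a.a.0 + (0 + 0 + a.0)) | (0 | (0 + 0)) ⊢ --a--▸ m22, --a--▸ m23
  m20 = 0 | 0 ⊢ deadlocked
  m21 = a.0 | 0 ⊢ --a--▸ m20
  m22 = 0 | (0 | (0 + 0)) ⊢ deadlocked
  m23 = a.0 | (0 | (0 + 0)) ⊢ --a--▸ m22
Reachable graph of Q (24 states):
  n0 = b.(a.a.0 + (0 + 0 + a.0)) | (b.(b.0 | (0 + 0)) + (a.(0 | 0) + a.b.0 + b.0)) ⊢ --a--▸ n1, --a--▸ n2, --b--▸ n3, --b--▸ n4, --b--▸ n5
  n1 = b.(a.a.0 + (0 + 0 + a.0)) | (0 | 0) ⊢ --b--▸ n6
  n2 = b.(a.a.0 + (0 + 0 + a.0)) | b.0 ⊢ --b--▸ n5, --b--▸ n7
  n3 = (a.a.0 + (0 + 0 + a.0)) | (b.(b.0 | (0 + 0)) + (a.(0 | 0) + a.b.0 + b.0)) ⊢ --a--▸ n6, --a--▸ n7, --a--▸ n8, --a--▸ n9, --b--▸ n10, --b--▸ n11
  n4 = b.(a.a.0 + (0 + 0 + a.0)) | (b.0 | (0 + 0)) ⊢ --b--▸ n10, --b--▸ n12
  n5 = b.(a.a.0 + (0 + 0 + a.0)) | 0 ⊢ --b--▸ n11
  n6 = (a.a.0 + (0 + 0 + a.0)) | (0 | 0) ⊢ --a--▸ n13, --a--▸ n14
  n7 = (a.a.0 + (0 + 0 + a.0)) | b.0 ⊢ --a--▸ n15, --a--▸ n16, --b--▸ n11
  n8 = 0 | (b.(b.0 | (0 + 0)) + (a.(0 | 0) + a.b.0 + b.0)) ⊢ --a--▸ n13, --a--▸ n15, --b--▸ n17, --b--▸ n18
  n9 = a.0 | (b.(b.0 | (0 + 0)) + (a.(0 | 0) + a.b.0 + b.0)) ⊢ --a--▸ n14, --a--▸ n16, --a--▸ n8, --b--▸ n19, --b--▸ n20
  n10 = (a.a.0 + (0 + 0 + a.0)) | (b.0 | (0 + 0)) ⊢ --a--▸ n17, --a--▸ n19, --b--▸ n21
  n11 = (a.a.0 + (0 + 0 + a.0)) | 0 ⊢ --a--▸ n18, --a--▸ n20
  n12 = b.(a.a.0 + (0 + 0 + a.0)) | (0 | (0 + 0)) ⊢ --b--▸ n21
  n13 = 0 | (0 | 0) ⊢ deadlocked
  n14 = a.0 | (0 | 0) ⊢ --a--▸ n13
  n15 = 0 | b.0 ⊢ --b--▸ n18
  n16 = a.0 | b.0 ⊢ --a--▸ n15, --b--▸ n20
  n17 = 0 | (b.0 | (0 + 0)) ⊢ --b--▸ n22
  n18 = 0 | 0 ⊢ deadlocked
  n19 = a.0 | (b.0 | (0 + 0)) ⊢ --a--▸ n17, --b--▸ n23
  n20 = a.0 | 0 ⊢ --a--▸ n18
  n21 = (a.a.0 + (0 + 0 + a.0)) | (0 | (0 + 0)) ⊢ --a--▸ n22, --a--▸ n23
  n22 = 0 | (0 | (0 + 0)) ⊢ deadlocked
  n23 = a.0 | (0 | (0 + 0)) ⊢ --a--▸ n22
Coarsest stable partition (strong bisimilarity classes):
  B0 = {m0}
  B1 = {m2, m4, n2, n4}
  B2 = {m10, m6, n10, n7}
  B3 = {m15, m18, n16, n19}
  B4 = {m13, m21, m23, n14, n20, n23}
  B5 = {m12, m20, m22, n13, n18, n22}
  B6 = {m14, m17, n15, n17}
  B7 = {m16, m19, m5, n11, n21, n6}
  B8 = {m1, m11, m7, n1, n12, n5}
  B9 = {m3}
  B10 = {m9}
  B11 = {m8}
  B12 = {n0}
  B13 = {n3}
  B14 = {n9}
  B15 = {n8}
m0 ∈ B0, n0 ∈ B12 → different blocks

not bisimilar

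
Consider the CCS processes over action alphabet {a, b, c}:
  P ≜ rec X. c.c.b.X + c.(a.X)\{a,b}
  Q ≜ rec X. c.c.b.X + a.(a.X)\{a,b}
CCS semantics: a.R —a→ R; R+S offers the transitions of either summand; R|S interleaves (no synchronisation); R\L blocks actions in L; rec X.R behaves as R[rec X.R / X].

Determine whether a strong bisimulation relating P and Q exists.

not bisimilar

Reachable graph of P (4 states):
  p0 = rec X. c.c.b.X + c.(a.X)\{a,b} :: --c--▸ p1, --c--▸ p2
  p1 = (a.(rec X. c.c.b.X + c.(a.X)\{a,b}))\{a,b} :: (no moves)
  p2 = c.b.(rec X. c.c.b.X + c.(a.X)\{a,b}) :: --c--▸ p3
  p3 = b.(rec X. c.c.b.X + c.(a.X)\{a,b}) :: --b--▸ p0
Reachable graph of Q (4 states):
  q0 = rec X. c.c.b.X + a.(a.X)\{a,b} :: --a--▸ q1, --c--▸ q2
  q1 = (a.(rec X. c.c.b.X + a.(a.X)\{a,b}))\{a,b} :: (no moves)
  q2 = c.b.(rec X. c.c.b.X + a.(a.X)\{a,b}) :: --c--▸ q3
  q3 = b.(rec X. c.c.b.X + a.(a.X)\{a,b}) :: --b--▸ q0
Coarsest stable partition (strong bisimilarity classes):
  B0 = {p0}
  B1 = {p1, q1}
  B2 = {p2}
  B3 = {p3}
  B4 = {q0}
  B5 = {q2}
  B6 = {q3}
p0 ∈ B0, q0 ∈ B4 → different blocks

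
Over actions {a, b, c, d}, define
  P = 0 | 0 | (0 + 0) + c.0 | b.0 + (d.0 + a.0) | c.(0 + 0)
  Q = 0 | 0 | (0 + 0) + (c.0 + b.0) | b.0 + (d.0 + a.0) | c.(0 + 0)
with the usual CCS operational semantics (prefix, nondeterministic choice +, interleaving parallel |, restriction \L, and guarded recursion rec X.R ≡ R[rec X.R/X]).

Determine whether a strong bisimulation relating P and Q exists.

NO

Reachable graph of P (7 states):
  u0 = 0 | 0 | (0 + 0) + c.0 | b.0 + (d.0 + a.0) | c.(0 + 0) → ··a··> u1, ··b··> u2, ··c··> u3, ··c··> u4, ··d··> u1
  u1 = 0 | c.(0 + 0) → ··c··> u5
  u2 = c.0 | 0 → ··c··> u6
  u3 = (d.0 + a.0) | (0 + 0) → ··a··> u5, ··d··> u5
  u4 = 0 | b.0 → ··b··> u6
  u5 = 0 | (0 + 0) → deadlocked
  u6 = 0 | 0 → deadlocked
Reachable graph of Q (7 states):
  v0 = 0 | 0 | (0 + 0) + (c.0 + b.0) | b.0 + (d.0 + a.0) | c.(0 + 0) → ··a··> v1, ··b··> v2, ··b··> v3, ··c··> v3, ··c··> v4, ··d··> v1
  v1 = 0 | c.(0 + 0) → ··c··> v5
  v2 = (c.0 + b.0) | 0 → ··b··> v6, ··c··> v6
  v3 = 0 | b.0 → ··b··> v6
  v4 = (d.0 + a.0) | (0 + 0) → ··a··> v5, ··d··> v5
  v5 = 0 | (0 + 0) → deadlocked
  v6 = 0 | 0 → deadlocked
Partition-refinement fixed point:
  B0 = {u0}
  B1 = {u1, u2, v1}
  B2 = {u5, u6, v5, v6}
  B3 = {u4, v3}
  B4 = {u3, v4}
  B5 = {v0}
  B6 = {v2}
u0 ∈ B0, v0 ∈ B5 → different blocks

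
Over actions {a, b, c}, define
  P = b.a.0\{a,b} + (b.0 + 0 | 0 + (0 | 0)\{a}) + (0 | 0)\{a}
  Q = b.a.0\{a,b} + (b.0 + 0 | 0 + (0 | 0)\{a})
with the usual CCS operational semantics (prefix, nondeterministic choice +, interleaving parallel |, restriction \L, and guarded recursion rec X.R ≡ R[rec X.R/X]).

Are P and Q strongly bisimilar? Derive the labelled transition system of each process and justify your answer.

P ~ Q

Reachable graph of P (4 states):
  p0 = b.a.0\{a,b} + (b.0 + 0 | 0 + (0 | 0)\{a}) + (0 | 0)\{a} | ··b··> p1, ··b··> p2
  p1 = 0 | deadlocked
  p2 = a.0\{a,b} | ··a··> p3
  p3 = 0\{a,b} | deadlocked
Reachable graph of Q (4 states):
  q0 = b.a.0\{a,b} + (b.0 + 0 | 0 + (0 | 0)\{a}) | ··b··> q1, ··b··> q2
  q1 = 0 | deadlocked
  q2 = a.0\{a,b} | ··a··> q3
  q3 = 0\{a,b} | deadlocked
Partition-refinement fixed point:
  B0 = {p0, q0}
  B1 = {p2, q2}
  B2 = {p1, p3, q1, q3}
p0 ∈ B0, q0 ∈ B0 → same block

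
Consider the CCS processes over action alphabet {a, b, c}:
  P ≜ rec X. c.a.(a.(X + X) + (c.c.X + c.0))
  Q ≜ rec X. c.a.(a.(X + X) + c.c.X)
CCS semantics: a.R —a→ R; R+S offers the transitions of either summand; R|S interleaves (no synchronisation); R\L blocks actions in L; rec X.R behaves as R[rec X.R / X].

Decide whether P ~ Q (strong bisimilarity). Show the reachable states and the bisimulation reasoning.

P ≁ Q

LTS(P): 6 reachable states
  m0 = rec X. c.a.(a.(X + X) + (c.c.X + c.0)) ⊢ =c=> m1
  m1 = a.(a.((rec X. c.a.(a.(X + X) + (c.c.X + c.0))) + (rec X. c.a.(a.(X + X) + (c.c.X + c.0)))) + (c.c.(rec X. c.a.(a.(X + X) + (c.c.X + c.0))) + c.0)) ⊢ =a=> m2
  m2 = a.((rec X. c.a.(a.(X + X) + (c.c.X + c.0))) + (rec X. c.a.(a.(X + X) + (c.c.X + c.0)))) + (c.c.(rec X. c.a.(a.(X + X) + (c.c.X + c.0))) + c.0) ⊢ =a=> m3, =c=> m4, =c=> m5
  m3 = (rec X. c.a.(a.(X + X) + (c.c.X + c.0))) + (rec X. c.a.(a.(X + X) + (c.c.X + c.0))) ⊢ =c=> m1
  m4 = 0 ⊢ deadlocked
  m5 = c.(rec X. c.a.(a.(X + X) + (c.c.X + c.0))) ⊢ =c=> m0
LTS(Q): 5 reachable states
  n0 = rec X. c.a.(a.(X + X) + c.c.X) ⊢ =c=> n1
  n1 = a.(a.((rec X. c.a.(a.(X + X) + c.c.X)) + (rec X. c.a.(a.(X + X) + c.c.X))) + c.c.(rec X. c.a.(a.(X + X) + c.c.X))) ⊢ =a=> n2
  n2 = a.((rec X. c.a.(a.(X + X) + c.c.X)) + (rec X. c.a.(a.(X + X) + c.c.X))) + c.c.(rec X. c.a.(a.(X + X) + c.c.X)) ⊢ =a=> n3, =c=> n4
  n3 = (rec X. c.a.(a.(X + X) + c.c.X)) + (rec X. c.a.(a.(X + X) + c.c.X)) ⊢ =c=> n1
  n4 = c.(rec X. c.a.(a.(X + X) + c.c.X)) ⊢ =c=> n0
Bisimilarity quotient blocks:
  B0 = {m0, m3}
  B1 = {m1}
  B2 = {m2}
  B3 = {m5}
  B4 = {m4}
  B5 = {n0, n3}
  B6 = {n1}
  B7 = {n2}
  B8 = {n4}
m0 ∈ B0, n0 ∈ B5 → different blocks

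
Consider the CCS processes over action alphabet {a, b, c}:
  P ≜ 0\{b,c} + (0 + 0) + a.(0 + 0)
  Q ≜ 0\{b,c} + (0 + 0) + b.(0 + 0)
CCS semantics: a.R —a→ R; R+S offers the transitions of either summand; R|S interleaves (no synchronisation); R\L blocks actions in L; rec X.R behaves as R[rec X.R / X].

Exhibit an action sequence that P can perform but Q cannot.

a

P's transition system — 2 states:
  p0 = 0\{b,c} + (0 + 0) + a.(0 + 0) | =a=> p1
  p1 = 0 + 0 | deadlocked
Q's transition system — 2 states:
  q0 = 0\{b,c} + (0 + 0) + b.(0 + 0) | =b=> q1
  q1 = 0 + 0 | deadlocked
Run σ = ⟨a⟩ on P: start {p0}
  [1] a ⇒ {p1}
  — P admits the full trace.
Run σ = ⟨a⟩ on Q: start {q0}
  [1] a ⇒ ∅  — Q cannot continue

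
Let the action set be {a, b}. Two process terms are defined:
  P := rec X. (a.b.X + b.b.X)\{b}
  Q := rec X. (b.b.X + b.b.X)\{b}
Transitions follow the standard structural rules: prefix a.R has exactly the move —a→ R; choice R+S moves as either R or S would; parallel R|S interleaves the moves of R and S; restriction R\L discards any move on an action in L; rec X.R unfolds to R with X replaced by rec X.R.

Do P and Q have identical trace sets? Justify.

traces(P) ≠ traces(Q) — witness ⟨a⟩

P's transition system — 2 states:
  s0 = rec X. (a.b.X + b.b.X)\{b} ⊢ --a--▸ s1
  s1 = (b.(rec X. (a.b.X + b.b.X)\{b}))\{b} ⊢ deadlocked
Q's transition system — 1 states:
  t0 = rec X. (b.b.X + b.b.X)\{b} ⊢ deadlocked
Run σ = ⟨a⟩ on P: start {s0}
  step 1 (a): {s1}
  P completes σ.
Run σ = ⟨a⟩ on Q: start {t0}
  step 1 (a): no successor for Q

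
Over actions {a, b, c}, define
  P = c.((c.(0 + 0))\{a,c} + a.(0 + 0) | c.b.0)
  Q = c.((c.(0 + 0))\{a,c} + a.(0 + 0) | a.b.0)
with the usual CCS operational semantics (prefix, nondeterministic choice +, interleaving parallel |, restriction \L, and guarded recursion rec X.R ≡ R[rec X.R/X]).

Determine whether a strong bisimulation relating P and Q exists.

P ≁ Q

P's transition system — 7 states:
  s0 = c.((c.(0 + 0))\{a,c} + a.(0 + 0) | c.b.0) :: —c→ s1
  s1 = (c.(0 + 0))\{a,c} + a.(0 + 0) | c.b.0 :: —a→ s2, —c→ s3
  s2 = (0 + 0) | c.b.0 :: —c→ s4
  s3 = a.(0 + 0) | b.0 :: —a→ s4, —b→ s5
  s4 = (0 + 0) | b.0 :: —b→ s6
  s5 = a.(0 + 0) | 0 :: —a→ s6
  s6 = (0 + 0) | 0 :: deadlocked
Q's transition system — 7 states:
  t0 = c.((c.(0 + 0))\{a,c} + a.(0 + 0) | a.b.0) :: —c→ t1
  t1 = (c.(0 + 0))\{a,c} + a.(0 + 0) | a.b.0 :: —a→ t2, —a→ t3
  t2 = (0 + 0) | a.b.0 :: —a→ t4
  t3 = a.(0 + 0) | b.0 :: —a→ t4, —b→ t5
  t4 = (0 + 0) | b.0 :: —b→ t6
  t5 = a.(0 + 0) | 0 :: —a→ t6
  t6 = (0 + 0) | 0 :: deadlocked
Partition-refinement fixed point:
  B0 = {s0}
  B1 = {s1}
  B2 = {s3, t3}
  B3 = {s4, t4}
  B4 = {s6, t6}
  B5 = {s5, t5}
  B6 = {s2}
  B7 = {t0}
  B8 = {t1}
  B9 = {t2}
s0 ∈ B0, t0 ∈ B7 → different blocks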